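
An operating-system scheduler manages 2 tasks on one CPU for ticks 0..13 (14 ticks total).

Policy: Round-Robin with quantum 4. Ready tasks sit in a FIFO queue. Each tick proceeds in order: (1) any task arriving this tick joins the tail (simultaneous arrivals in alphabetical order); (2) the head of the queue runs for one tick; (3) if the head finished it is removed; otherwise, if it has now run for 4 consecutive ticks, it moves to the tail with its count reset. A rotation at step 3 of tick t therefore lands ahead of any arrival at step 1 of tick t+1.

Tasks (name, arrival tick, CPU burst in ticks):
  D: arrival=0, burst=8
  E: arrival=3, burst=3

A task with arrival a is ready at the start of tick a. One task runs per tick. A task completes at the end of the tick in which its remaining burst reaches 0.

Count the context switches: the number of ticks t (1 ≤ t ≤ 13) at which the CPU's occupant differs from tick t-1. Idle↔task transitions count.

context switches = 3

t=0: queue=[D] q_used=0 → run D
t=1: queue=[D] q_used=1 → run D
t=2: queue=[D] q_used=2 → run D
t=3: queue=[D,E] q_used=3 → run D
t=4: queue=[E,D] q_used=0 → run E
t=5: queue=[E,D] q_used=1 → run E
t=6: queue=[E,D] q_used=2 → run E
t=7: queue=[D] q_used=0 → run D
t=8: queue=[D] q_used=1 → run D
t=9: queue=[D] q_used=2 → run D
t=10: queue=[D] q_used=3 → run D
t=11: (idle)
t=12: (idle)
t=13: (idle)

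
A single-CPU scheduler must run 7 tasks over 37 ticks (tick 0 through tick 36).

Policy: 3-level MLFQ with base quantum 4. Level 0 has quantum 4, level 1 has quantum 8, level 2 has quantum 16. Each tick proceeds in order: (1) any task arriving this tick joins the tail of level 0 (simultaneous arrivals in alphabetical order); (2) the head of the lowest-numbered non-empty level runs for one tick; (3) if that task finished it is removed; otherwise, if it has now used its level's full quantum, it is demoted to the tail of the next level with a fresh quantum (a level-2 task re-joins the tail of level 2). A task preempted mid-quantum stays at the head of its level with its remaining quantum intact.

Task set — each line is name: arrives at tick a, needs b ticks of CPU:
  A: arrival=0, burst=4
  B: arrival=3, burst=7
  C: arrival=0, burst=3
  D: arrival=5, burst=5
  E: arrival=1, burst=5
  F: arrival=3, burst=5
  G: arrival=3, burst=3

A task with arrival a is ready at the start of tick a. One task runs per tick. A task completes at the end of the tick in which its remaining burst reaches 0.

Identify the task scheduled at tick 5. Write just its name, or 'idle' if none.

running at tick 5 = C

t=0: L0/L1/L2 = AC/-/- → run A
t=1: L0/L1/L2 = ACE/-/- → run A
t=2: L0/L1/L2 = ACE/-/- → run A
t=3: L0/L1/L2 = ACEBFG/-/- → run A
t=4: L0/L1/L2 = CEBFG/-/- → run C
t=5: L0/L1/L2 = CEBFGD/-/- → run C
t=6: L0/L1/L2 = CEBFGD/-/- → run C
t=7: L0/L1/L2 = EBFGD/-/- → run E
t=8: L0/L1/L2 = EBFGD/-/- → run E
t=9: L0/L1/L2 = EBFGD/-/- → run E
t=10: L0/L1/L2 = EBFGD/-/- → run E
t=11: L0/L1/L2 = BFGD/E/- → run B
t=12: L0/L1/L2 = BFGD/E/- → run B
t=13: L0/L1/L2 = BFGD/E/- → run B
t=14: L0/L1/L2 = BFGD/E/- → run B
t=15: L0/L1/L2 = FGD/EB/- → run F
t=16: L0/L1/L2 = FGD/EB/- → run F
t=17: L0/L1/L2 = FGD/EB/- → run F
t=18: L0/L1/L2 = FGD/EB/- → run F
t=19: L0/L1/L2 = GD/EBF/- → run G
t=20: L0/L1/L2 = GD/EBF/- → run G
t=21: L0/L1/L2 = GD/EBF/- → run G
t=22: L0/L1/L2 = D/EBF/- → run D
t=23: L0/L1/L2 = D/EBF/- → run D
t=24: L0/L1/L2 = D/EBF/- → run D
t=25: L0/L1/L2 = D/EBF/- → run D
t=26: L0/L1/L2 = -/EBFD/- → run E
t=27: L0/L1/L2 = -/BFD/- → run B
t=28: L0/L1/L2 = -/BFD/- → run B
t=29: L0/L1/L2 = -/BFD/- → run B
t=30: L0/L1/L2 = -/FD/- → run F
t=31: L0/L1/L2 = -/D/- → run D
t=32: (idle)
t=33: (idle)
t=34: (idle)
t=35: (idle)
t=36: (idle)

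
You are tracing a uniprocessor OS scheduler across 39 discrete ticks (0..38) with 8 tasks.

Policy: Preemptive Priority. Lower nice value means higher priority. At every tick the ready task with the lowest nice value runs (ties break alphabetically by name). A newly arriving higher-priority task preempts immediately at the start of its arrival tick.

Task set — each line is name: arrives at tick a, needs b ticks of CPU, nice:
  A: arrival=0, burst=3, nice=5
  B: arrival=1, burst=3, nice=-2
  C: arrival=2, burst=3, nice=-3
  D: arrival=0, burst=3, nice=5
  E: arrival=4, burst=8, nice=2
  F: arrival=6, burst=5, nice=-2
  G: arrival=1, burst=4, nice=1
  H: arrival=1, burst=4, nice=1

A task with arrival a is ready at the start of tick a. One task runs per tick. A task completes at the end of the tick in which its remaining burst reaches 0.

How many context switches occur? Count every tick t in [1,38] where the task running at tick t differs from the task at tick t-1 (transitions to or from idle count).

context switches = 10

t=0: ready={A,D} → run A
t=1: ready={A,B,D,G,H} → run B
t=2: ready={A,B,C,D,G,H} → run C
t=3: ready={A,B,C,D,G,H} → run C
t=4: ready={A,B,C,D,E,G,H} → run C
t=5: ready={A,B,D,E,G,H} → run B
t=6: ready={A,B,D,E,F,G,H} → run B
t=7: ready={A,D,E,F,G,H} → run F
t=8: ready={A,D,E,F,G,H} → run F
t=9: ready={A,D,E,F,G,H} → run F
t=10: ready={A,D,E,F,G,H} → run F
t=11: ready={A,D,E,F,G,H} → run F
t=12: ready={A,D,E,G,H} → run G
t=13: ready={A,D,E,G,H} → run G
t=14: ready={A,D,E,G,H} → run G
t=15: ready={A,D,E,G,H} → run G
t=16: ready={A,D,E,H} → run H
t=17: ready={A,D,E,H} → run H
t=18: ready={A,D,E,H} → run H
t=19: ready={A,D,E,H} → run H
t=20: ready={A,D,E} → run E
t=21: ready={A,D,E} → run E
t=22: ready={A,D,E} → run E
t=23: ready={A,D,E} → run E
t=24: ready={A,D,E} → run E
t=25: ready={A,D,E} → run E
t=26: ready={A,D,E} → run E
t=27: ready={A,D,E} → run E
t=28: ready={A,D} → run A
t=29: ready={A,D} → run A
t=30: ready={D} → run D
t=31: ready={D} → run D
t=32: ready={D} → run D
t=33: (idle)
t=34: (idle)
t=35: (idle)
t=36: (idle)
t=37: (idle)
t=38: (idle)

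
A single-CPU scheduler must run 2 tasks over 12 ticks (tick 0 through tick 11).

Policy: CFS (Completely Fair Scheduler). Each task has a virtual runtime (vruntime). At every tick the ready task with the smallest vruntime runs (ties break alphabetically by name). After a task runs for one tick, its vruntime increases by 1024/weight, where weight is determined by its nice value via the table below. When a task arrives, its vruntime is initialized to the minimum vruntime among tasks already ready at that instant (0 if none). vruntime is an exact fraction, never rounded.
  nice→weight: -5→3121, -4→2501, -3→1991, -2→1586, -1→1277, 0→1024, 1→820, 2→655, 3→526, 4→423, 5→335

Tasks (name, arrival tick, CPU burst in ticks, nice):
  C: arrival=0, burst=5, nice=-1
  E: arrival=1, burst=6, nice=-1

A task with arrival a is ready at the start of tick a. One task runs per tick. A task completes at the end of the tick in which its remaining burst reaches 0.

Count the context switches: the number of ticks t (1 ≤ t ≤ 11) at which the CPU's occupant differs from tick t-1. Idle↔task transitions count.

t=0: vr[C=0] → run C
t=1: vr[C=1024/1277 E=1024/1277] → run C
t=2: vr[C=2048/1277 E=1024/1277] → run E
t=3: vr[C=2048/1277 E=2048/1277] → run C
t=4: vr[C=3072/1277 E=2048/1277] → run E
t=5: vr[C=3072/1277 E=3072/1277] → run C
t=6: vr[C=4096/1277 E=3072/1277] → run E
t=7: vr[C=4096/1277 E=4096/1277] → run C
t=8: vr[E=4096/1277] → run E
t=9: vr[E=5120/1277] → run E
t=10: vr[E=6144/1277] → run E
t=11: (idle)

context switches = 8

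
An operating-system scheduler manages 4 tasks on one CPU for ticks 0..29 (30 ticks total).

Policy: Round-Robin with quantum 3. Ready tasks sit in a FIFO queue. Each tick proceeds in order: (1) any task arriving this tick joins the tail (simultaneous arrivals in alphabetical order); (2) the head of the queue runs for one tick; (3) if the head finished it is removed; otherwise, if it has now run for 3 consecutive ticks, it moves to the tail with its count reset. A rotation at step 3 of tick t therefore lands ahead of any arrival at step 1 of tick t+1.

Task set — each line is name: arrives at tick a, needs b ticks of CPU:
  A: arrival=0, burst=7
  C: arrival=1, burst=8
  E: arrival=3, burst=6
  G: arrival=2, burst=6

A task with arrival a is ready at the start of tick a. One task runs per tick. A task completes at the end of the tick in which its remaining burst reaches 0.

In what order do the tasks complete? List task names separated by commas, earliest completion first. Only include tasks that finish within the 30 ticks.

t=0: queue=[A] q_used=0 → run A
t=1: queue=[A,C] q_used=1 → run A
t=2: queue=[A,C,G] q_used=2 → run A
t=3: queue=[C,G,A,E] q_used=0 → run C
t=4: queue=[C,G,A,E] q_used=1 → run C
t=5: queue=[C,G,A,E] q_used=2 → run C
t=6: queue=[G,A,E,C] q_used=0 → run G
t=7: queue=[G,A,E,C] q_used=1 → run G
t=8: queue=[G,A,E,C] q_used=2 → run G
t=9: queue=[A,E,C,G] q_used=0 → run A
t=10: queue=[A,E,C,G] q_used=1 → run A
t=11: queue=[A,E,C,G] q_used=2 → run A
t=12: queue=[E,C,G,A] q_used=0 → run E
t=13: queue=[E,C,G,A] q_used=1 → run E
t=14: queue=[E,C,G,A] q_used=2 → run E
t=15: queue=[C,G,A,E] q_used=0 → run C
t=16: queue=[C,G,A,E] q_used=1 → run C
t=17: queue=[C,G,A,E] q_used=2 → run C
t=18: queue=[G,A,E,C] q_used=0 → run G
t=19: queue=[G,A,E,C] q_used=1 → run G
t=20: queue=[G,A,E,C] q_used=2 → run G
t=21: queue=[A,E,C] q_used=0 → run A
t=22: queue=[E,C] q_used=0 → run E
t=23: queue=[E,C] q_used=1 → run E
t=24: queue=[E,C] q_used=2 → run E
t=25: queue=[C] q_used=0 → run C
t=26: queue=[C] q_used=1 → run C
t=27: (idle)
t=28: (idle)
t=29: (idle)

completion order = G, A, E, C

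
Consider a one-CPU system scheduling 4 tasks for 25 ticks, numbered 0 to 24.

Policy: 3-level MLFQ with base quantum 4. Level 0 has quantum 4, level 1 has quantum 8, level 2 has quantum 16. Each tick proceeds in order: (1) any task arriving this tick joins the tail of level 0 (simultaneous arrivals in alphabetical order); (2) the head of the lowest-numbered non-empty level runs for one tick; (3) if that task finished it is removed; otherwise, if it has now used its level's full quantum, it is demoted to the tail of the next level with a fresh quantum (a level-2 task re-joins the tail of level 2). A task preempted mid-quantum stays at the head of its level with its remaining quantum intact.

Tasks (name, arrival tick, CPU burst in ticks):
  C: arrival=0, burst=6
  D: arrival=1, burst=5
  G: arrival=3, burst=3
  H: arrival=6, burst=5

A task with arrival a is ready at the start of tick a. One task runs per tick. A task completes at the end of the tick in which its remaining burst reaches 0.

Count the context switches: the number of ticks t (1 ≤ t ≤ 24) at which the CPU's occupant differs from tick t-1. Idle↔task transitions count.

t=0: L0/L1/L2 = C/-/- → run C
t=1: L0/L1/L2 = CD/-/- → run C
t=2: L0/L1/L2 = CD/-/- → run C
t=3: L0/L1/L2 = CDG/-/- → run C
t=4: L0/L1/L2 = DG/C/- → run D
t=5: L0/L1/L2 = DG/C/- → run D
t=6: L0/L1/L2 = DGH/C/- → run D
t=7: L0/L1/L2 = DGH/C/- → run D
t=8: L0/L1/L2 = GH/CD/- → run G
t=9: L0/L1/L2 = GH/CD/- → run G
t=10: L0/L1/L2 = GH/CD/- → run G
t=11: L0/L1/L2 = H/CD/- → run H
t=12: L0/L1/L2 = H/CD/- → run H
t=13: L0/L1/L2 = H/CD/- → run H
t=14: L0/L1/L2 = H/CD/- → run H
t=15: L0/L1/L2 = -/CDH/- → run C
t=16: L0/L1/L2 = -/CDH/- → run C
t=17: L0/L1/L2 = -/DH/- → run D
t=18: L0/L1/L2 = -/H/- → run H
t=19: (idle)
t=20: (idle)
t=21: (idle)
t=22: (idle)
t=23: (idle)
t=24: (idle)

context switches = 7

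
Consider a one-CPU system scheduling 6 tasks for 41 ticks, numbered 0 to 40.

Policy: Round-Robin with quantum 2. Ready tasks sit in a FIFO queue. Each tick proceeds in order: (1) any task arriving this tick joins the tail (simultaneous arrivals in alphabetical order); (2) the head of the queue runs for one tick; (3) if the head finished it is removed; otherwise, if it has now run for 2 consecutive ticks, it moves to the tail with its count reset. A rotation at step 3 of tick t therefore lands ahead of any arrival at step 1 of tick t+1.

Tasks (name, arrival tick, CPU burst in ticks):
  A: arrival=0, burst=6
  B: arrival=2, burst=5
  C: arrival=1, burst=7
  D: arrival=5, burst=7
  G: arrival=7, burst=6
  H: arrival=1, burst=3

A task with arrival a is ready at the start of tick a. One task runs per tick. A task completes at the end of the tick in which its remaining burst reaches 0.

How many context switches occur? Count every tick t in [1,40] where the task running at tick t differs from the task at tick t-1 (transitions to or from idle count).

context switches = 19

t=0: queue=[A] q_used=0 → run A
t=1: queue=[A,C,H] q_used=1 → run A
t=2: queue=[C,H,A,B] q_used=0 → run C
t=3: queue=[C,H,A,B] q_used=1 → run C
t=4: queue=[H,A,B,C] q_used=0 → run H
t=5: queue=[H,A,B,C,D] q_used=1 → run H
t=6: queue=[A,B,C,D,H] q_used=0 → run A
t=7: queue=[A,B,C,D,H,G] q_used=1 → run A
t=8: queue=[B,C,D,H,G,A] q_used=0 → run B
t=9: queue=[B,C,D,H,G,A] q_used=1 → run B
t=10: queue=[C,D,H,G,A,B] q_used=0 → run C
t=11: queue=[C,D,H,G,A,B] q_used=1 → run C
t=12: queue=[D,H,G,A,B,C] q_used=0 → run D
t=13: queue=[D,H,G,A,B,C] q_used=1 → run D
t=14: queue=[H,G,A,B,C,D] q_used=0 → run H
t=15: queue=[G,A,B,C,D] q_used=0 → run G
t=16: queue=[G,A,B,C,D] q_used=1 → run G
t=17: queue=[A,B,C,D,G] q_used=0 → run A
t=18: queue=[A,B,C,D,G] q_used=1 → run A
t=19: queue=[B,C,D,G] q_used=0 → run B
t=20: queue=[B,C,D,G] q_used=1 → run B
t=21: queue=[C,D,G,B] q_used=0 → run C
t=22: queue=[C,D,G,B] q_used=1 → run C
t=23: queue=[D,G,B,C] q_used=0 → run D
t=24: queue=[D,G,B,C] q_used=1 → run D
t=25: queue=[G,B,C,D] q_used=0 → run G
t=26: queue=[G,B,C,D] q_used=1 → run G
t=27: queue=[B,C,D,G] q_used=0 → run B
t=28: queue=[C,D,G] q_used=0 → run C
t=29: queue=[D,G] q_used=0 → run D
t=30: queue=[D,G] q_used=1 → run D
t=31: queue=[G,D] q_used=0 → run G
t=32: queue=[G,D] q_used=1 → run G
t=33: queue=[D] q_used=0 → run D
t=34: (idle)
t=35: (idle)
t=36: (idle)
t=37: (idle)
t=38: (idle)
t=39: (idle)
t=40: (idle)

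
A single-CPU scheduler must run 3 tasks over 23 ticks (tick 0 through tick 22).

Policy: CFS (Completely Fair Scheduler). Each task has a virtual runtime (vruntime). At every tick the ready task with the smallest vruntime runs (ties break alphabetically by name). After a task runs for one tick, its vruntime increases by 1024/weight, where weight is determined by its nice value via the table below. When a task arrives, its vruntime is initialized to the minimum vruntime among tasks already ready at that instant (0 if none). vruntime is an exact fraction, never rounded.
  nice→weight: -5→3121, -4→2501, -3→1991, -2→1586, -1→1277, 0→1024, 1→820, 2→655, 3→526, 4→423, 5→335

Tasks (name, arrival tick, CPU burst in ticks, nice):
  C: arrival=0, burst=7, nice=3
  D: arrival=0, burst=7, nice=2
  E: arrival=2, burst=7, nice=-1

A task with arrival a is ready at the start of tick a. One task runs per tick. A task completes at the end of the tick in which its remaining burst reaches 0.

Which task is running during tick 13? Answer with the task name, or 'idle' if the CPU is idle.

running at tick 13 = C

t=0: vr[C=0 D=0] → run C
t=1: vr[C=512/263 D=0] → run D
t=2: vr[C=512/263 D=1024/655 E=1024/655] → run D
t=3: vr[C=512/263 D=2048/655 E=1024/655] → run E
t=4: vr[C=512/263 D=2048/655 E=1978368/836435] → run C
t=5: vr[C=1024/263 D=2048/655 E=1978368/836435] → run E
t=6: vr[C=1024/263 D=2048/655 E=2649088/836435] → run D
t=7: vr[C=1024/263 D=3072/655 E=2649088/836435] → run E
t=8: vr[C=1024/263 D=3072/655 E=3319808/836435] → run C
t=9: vr[C=1536/263 D=3072/655 E=3319808/836435] → run E
t=10: vr[C=1536/263 D=3072/655 E=3990528/836435] → run D
t=11: vr[C=1536/263 D=4096/655 E=3990528/836435] → run E
t=12: vr[C=1536/263 D=4096/655 E=4661248/836435] → run E
t=13: vr[C=1536/263 D=4096/655 E=5331968/836435] → run C
t=14: vr[C=2048/263 D=4096/655 E=5331968/836435] → run D
t=15: vr[C=2048/263 D=1024/131 E=5331968/836435] → run E
t=16: vr[C=2048/263 D=1024/131] → run C
t=17: vr[C=2560/263 D=1024/131] → run D
t=18: vr[C=2560/263 D=6144/655] → run D
t=19: vr[C=2560/263] → run C
t=20: vr[C=3072/263] → run C
t=21: (idle)
t=22: (idle)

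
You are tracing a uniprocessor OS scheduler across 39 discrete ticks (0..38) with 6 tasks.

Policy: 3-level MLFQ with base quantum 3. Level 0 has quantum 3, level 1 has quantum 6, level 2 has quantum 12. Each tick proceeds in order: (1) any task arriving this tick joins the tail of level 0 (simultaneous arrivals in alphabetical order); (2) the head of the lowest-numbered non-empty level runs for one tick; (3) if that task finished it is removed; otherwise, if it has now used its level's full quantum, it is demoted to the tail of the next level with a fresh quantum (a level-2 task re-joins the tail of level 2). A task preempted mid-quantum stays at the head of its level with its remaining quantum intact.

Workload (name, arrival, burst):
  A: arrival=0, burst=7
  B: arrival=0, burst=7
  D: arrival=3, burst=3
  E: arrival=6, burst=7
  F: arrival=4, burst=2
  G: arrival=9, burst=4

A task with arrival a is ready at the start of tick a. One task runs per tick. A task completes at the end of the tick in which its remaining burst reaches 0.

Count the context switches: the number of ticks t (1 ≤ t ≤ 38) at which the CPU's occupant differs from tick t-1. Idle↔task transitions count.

context switches = 10

t=0: L0/L1/L2 = AB/-/- → run A
t=1: L0/L1/L2 = AB/-/- → run A
t=2: L0/L1/L2 = AB/-/- → run A
t=3: L0/L1/L2 = BD/A/- → run B
t=4: L0/L1/L2 = BDF/A/- → run B
t=5: L0/L1/L2 = BDF/A/- → run B
t=6: L0/L1/L2 = DFE/AB/- → run D
t=7: L0/L1/L2 = DFE/AB/- → run D
t=8: L0/L1/L2 = DFE/AB/- → run D
t=9: L0/L1/L2 = FEG/AB/- → run F
t=10: L0/L1/L2 = FEG/AB/- → run F
t=11: L0/L1/L2 = EG/AB/- → run E
t=12: L0/L1/L2 = EG/AB/- → run E
t=13: L0/L1/L2 = EG/AB/- → run E
t=14: L0/L1/L2 = G/ABE/- → run G
t=15: L0/L1/L2 = G/ABE/- → run G
t=16: L0/L1/L2 = G/ABE/- → run G
t=17: L0/L1/L2 = -/ABEG/- → run A
t=18: L0/L1/L2 = -/ABEG/- → run A
t=19: L0/L1/L2 = -/ABEG/- → run A
t=20: L0/L1/L2 = -/ABEG/- → run A
t=21: L0/L1/L2 = -/BEG/- → run B
t=22: L0/L1/L2 = -/BEG/- → run B
t=23: L0/L1/L2 = -/BEG/- → run B
t=24: L0/L1/L2 = -/BEG/- → run B
t=25: L0/L1/L2 = -/EG/- → run E
t=26: L0/L1/L2 = -/EG/- → run E
t=27: L0/L1/L2 = -/EG/- → run E
t=28: L0/L1/L2 = -/EG/- → run E
t=29: L0/L1/L2 = -/G/- → run G
t=30: (idle)
t=31: (idle)
t=32: (idle)
t=33: (idle)
t=34: (idle)
t=35: (idle)
t=36: (idle)
t=37: (idle)
t=38: (idle)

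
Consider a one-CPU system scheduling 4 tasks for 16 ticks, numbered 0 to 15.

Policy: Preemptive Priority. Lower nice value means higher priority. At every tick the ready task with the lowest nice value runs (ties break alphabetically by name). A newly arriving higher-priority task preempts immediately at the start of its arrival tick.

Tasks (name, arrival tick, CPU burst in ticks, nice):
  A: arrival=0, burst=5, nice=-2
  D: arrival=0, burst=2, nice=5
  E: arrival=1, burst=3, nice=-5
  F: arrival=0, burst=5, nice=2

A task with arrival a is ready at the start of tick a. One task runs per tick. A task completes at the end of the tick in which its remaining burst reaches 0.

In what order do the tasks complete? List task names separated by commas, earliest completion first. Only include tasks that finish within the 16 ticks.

completion order = E, A, F, D

t=0: ready={A,D,F} → run A
t=1: ready={A,D,E,F} → run E
t=2: ready={A,D,E,F} → run E
t=3: ready={A,D,E,F} → run E
t=4: ready={A,D,F} → run A
t=5: ready={A,D,F} → run A
t=6: ready={A,D,F} → run A
t=7: ready={A,D,F} → run A
t=8: ready={D,F} → run F
t=9: ready={D,F} → run F
t=10: ready={D,F} → run F
t=11: ready={D,F} → run F
t=12: ready={D,F} → run F
t=13: ready={D} → run D
t=14: ready={D} → run D
t=15: (idle)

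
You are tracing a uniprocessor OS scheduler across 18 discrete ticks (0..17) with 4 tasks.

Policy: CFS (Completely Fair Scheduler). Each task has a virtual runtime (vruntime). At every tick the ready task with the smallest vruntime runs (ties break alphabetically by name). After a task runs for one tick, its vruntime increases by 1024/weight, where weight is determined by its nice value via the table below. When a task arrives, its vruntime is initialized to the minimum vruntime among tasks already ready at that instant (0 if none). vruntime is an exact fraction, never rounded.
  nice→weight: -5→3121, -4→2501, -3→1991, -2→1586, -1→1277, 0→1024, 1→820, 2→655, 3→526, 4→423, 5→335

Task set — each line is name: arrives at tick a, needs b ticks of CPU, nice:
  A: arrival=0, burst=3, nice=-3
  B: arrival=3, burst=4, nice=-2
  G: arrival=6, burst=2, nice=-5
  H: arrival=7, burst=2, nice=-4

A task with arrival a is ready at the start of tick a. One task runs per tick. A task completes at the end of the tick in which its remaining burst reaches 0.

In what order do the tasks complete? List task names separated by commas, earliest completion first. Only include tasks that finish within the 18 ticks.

completion order = A, B, G, H

t=0: vr[A=0] → run A
t=1: vr[A=1024/1991] → run A
t=2: vr[A=2048/1991] → run A
t=3: vr[B=0] → run B
t=4: vr[B=512/793] → run B
t=5: vr[B=1024/793] → run B
t=6: vr[B=1536/793 G=1536/793] → run B
t=7: vr[G=1536/793 H=1536/793] → run G
t=8: vr[G=5605888/2474953 H=1536/793] → run H
t=9: vr[G=5605888/2474953 H=76288/32513] → run G
t=10: vr[H=76288/32513] → run H
t=11: (idle)
t=12: (idle)
t=13: (idle)
t=14: (idle)
t=15: (idle)
t=16: (idle)
t=17: (idle)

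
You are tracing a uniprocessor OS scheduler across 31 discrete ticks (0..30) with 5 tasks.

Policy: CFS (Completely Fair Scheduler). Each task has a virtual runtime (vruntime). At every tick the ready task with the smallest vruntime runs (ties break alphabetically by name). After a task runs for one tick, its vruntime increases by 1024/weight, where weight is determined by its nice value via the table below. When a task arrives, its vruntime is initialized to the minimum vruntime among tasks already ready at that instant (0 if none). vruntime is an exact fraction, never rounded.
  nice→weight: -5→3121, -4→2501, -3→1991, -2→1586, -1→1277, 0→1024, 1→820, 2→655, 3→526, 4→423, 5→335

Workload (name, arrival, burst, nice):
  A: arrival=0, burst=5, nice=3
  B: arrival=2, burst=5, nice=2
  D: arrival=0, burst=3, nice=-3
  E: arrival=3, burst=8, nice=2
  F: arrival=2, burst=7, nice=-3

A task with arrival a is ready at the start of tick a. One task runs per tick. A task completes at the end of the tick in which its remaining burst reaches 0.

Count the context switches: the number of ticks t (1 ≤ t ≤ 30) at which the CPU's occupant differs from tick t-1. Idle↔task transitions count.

context switches = 23

t=0: vr[A=0 D=0] → run A
t=1: vr[A=512/263 D=0] → run D
t=2: vr[A=512/263 B=1024/1991 D=1024/1991 F=1024/1991] → run B
t=3: vr[A=512/263 B=2709504/1304105 D=1024/1991 E=1024/1991 F=1024/1991] → run D
t=4: vr[A=512/263 B=2709504/1304105 D=2048/1991 E=1024/1991 F=1024/1991] → run E
t=5: vr[A=512/263 B=2709504/1304105 D=2048/1991 E=2709504/1304105 F=1024/1991] → run F
t=6: vr[A=512/263 B=2709504/1304105 D=2048/1991 E=2709504/1304105 F=2048/1991] → run D
t=7: vr[A=512/263 B=2709504/1304105 E=2709504/1304105 F=2048/1991] → run F
t=8: vr[A=512/263 B=2709504/1304105 E=2709504/1304105 F=3072/1991] → run F
t=9: vr[A=512/263 B=2709504/1304105 E=2709504/1304105 F=4096/1991] → run A
t=10: vr[A=1024/263 B=2709504/1304105 E=2709504/1304105 F=4096/1991] → run F
t=11: vr[A=1024/263 B=2709504/1304105 E=2709504/1304105 F=5120/1991] → run B
t=12: vr[A=1024/263 B=4748288/1304105 E=2709504/1304105 F=5120/1991] → run E
t=13: vr[A=1024/263 B=4748288/1304105 E=4748288/1304105 F=5120/1991] → run F
t=14: vr[A=1024/263 B=4748288/1304105 E=4748288/1304105 F=6144/1991] → run F
t=15: vr[A=1024/263 B=4748288/1304105 E=4748288/1304105 F=7168/1991] → run F
t=16: vr[A=1024/263 B=4748288/1304105 E=4748288/1304105] → run B
t=17: vr[A=1024/263 B=6787072/1304105 E=4748288/1304105] → run E
t=18: vr[A=1024/263 B=6787072/1304105 E=6787072/1304105] → run A
t=19: vr[A=1536/263 B=6787072/1304105 E=6787072/1304105] → run B
t=20: vr[A=1536/263 B=8825856/1304105 E=6787072/1304105] → run E
t=21: vr[A=1536/263 B=8825856/1304105 E=8825856/1304105] → run A
t=22: vr[A=2048/263 B=8825856/1304105 E=8825856/1304105] → run B
t=23: vr[A=2048/263 E=8825856/1304105] → run E
t=24: vr[A=2048/263 E=2172928/260821] → run A
t=25: vr[E=2172928/260821] → run E
t=26: vr[E=12903424/1304105] → run E
t=27: vr[E=14942208/1304105] → run E
t=28: (idle)
t=29: (idle)
t=30: (idle)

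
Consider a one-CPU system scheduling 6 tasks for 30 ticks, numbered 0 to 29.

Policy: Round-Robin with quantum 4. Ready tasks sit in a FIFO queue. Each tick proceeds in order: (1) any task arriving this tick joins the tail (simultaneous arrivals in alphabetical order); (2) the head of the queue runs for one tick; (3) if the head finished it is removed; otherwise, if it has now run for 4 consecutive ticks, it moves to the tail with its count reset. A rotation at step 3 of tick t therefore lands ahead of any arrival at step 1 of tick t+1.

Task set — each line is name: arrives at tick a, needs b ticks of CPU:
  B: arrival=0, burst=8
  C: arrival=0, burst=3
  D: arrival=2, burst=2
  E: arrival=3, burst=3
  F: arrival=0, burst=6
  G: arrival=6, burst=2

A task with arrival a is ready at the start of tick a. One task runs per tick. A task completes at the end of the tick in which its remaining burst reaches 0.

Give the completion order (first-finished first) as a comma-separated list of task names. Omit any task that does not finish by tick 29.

t=0: queue=[B,C,F] q_used=0 → run B
t=1: queue=[B,C,F] q_used=1 → run B
t=2: queue=[B,C,F,D] q_used=2 → run B
t=3: queue=[B,C,F,D,E] q_used=3 → run B
t=4: queue=[C,F,D,E,B] q_used=0 → run C
t=5: queue=[C,F,D,E,B] q_used=1 → run C
t=6: queue=[C,F,D,E,B,G] q_used=2 → run C
t=7: queue=[F,D,E,B,G] q_used=0 → run F
t=8: queue=[F,D,E,B,G] q_used=1 → run F
t=9: queue=[F,D,E,B,G] q_used=2 → run F
t=10: queue=[F,D,E,B,G] q_used=3 → run F
t=11: queue=[D,E,B,G,F] q_used=0 → run D
t=12: queue=[D,E,B,G,F] q_used=1 → run D
t=13: queue=[E,B,G,F] q_used=0 → run E
t=14: queue=[E,B,G,F] q_used=1 → run E
t=15: queue=[E,B,G,F] q_used=2 → run E
t=16: queue=[B,G,F] q_used=0 → run B
t=17: queue=[B,G,F] q_used=1 → run B
t=18: queue=[B,G,F] q_used=2 → run B
t=19: queue=[B,G,F] q_used=3 → run B
t=20: queue=[G,F] q_used=0 → run G
t=21: queue=[G,F] q_used=1 → run G
t=22: queue=[F] q_used=0 → run F
t=23: queue=[F] q_used=1 → run F
t=24: (idle)
t=25: (idle)
t=26: (idle)
t=27: (idle)
t=28: (idle)
t=29: (idle)

completion order = C, D, E, B, G, F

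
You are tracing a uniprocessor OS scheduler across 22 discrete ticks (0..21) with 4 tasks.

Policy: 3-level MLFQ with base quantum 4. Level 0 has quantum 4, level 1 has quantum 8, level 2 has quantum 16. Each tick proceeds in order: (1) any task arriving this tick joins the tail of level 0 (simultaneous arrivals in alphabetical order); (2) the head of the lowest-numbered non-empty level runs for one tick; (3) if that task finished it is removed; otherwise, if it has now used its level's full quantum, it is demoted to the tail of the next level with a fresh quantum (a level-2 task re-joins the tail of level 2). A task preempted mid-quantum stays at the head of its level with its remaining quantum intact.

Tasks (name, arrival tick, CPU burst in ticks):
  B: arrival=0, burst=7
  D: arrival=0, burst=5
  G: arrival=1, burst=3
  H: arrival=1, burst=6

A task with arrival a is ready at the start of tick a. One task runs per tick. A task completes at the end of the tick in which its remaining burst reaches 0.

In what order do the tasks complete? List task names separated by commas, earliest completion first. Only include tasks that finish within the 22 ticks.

t=0: L0/L1/L2 = BD/-/- → run B
t=1: L0/L1/L2 = BDGH/-/- → run B
t=2: L0/L1/L2 = BDGH/-/- → run B
t=3: L0/L1/L2 = BDGH/-/- → run B
t=4: L0/L1/L2 = DGH/B/- → run D
t=5: L0/L1/L2 = DGH/B/- → run D
t=6: L0/L1/L2 = DGH/B/- → run D
t=7: L0/L1/L2 = DGH/B/- → run D
t=8: L0/L1/L2 = GH/BD/- → run G
t=9: L0/L1/L2 = GH/BD/- → run G
t=10: L0/L1/L2 = GH/BD/- → run G
t=11: L0/L1/L2 = H/BD/- → run H
t=12: L0/L1/L2 = H/BD/- → run H
t=13: L0/L1/L2 = H/BD/- → run H
t=14: L0/L1/L2 = H/BD/- → run H
t=15: L0/L1/L2 = -/BDH/- → run B
t=16: L0/L1/L2 = -/BDH/- → run B
t=17: L0/L1/L2 = -/BDH/- → run B
t=18: L0/L1/L2 = -/DH/- → run D
t=19: L0/L1/L2 = -/H/- → run H
t=20: L0/L1/L2 = -/H/- → run H
t=21: (idle)

completion order = G, B, D, H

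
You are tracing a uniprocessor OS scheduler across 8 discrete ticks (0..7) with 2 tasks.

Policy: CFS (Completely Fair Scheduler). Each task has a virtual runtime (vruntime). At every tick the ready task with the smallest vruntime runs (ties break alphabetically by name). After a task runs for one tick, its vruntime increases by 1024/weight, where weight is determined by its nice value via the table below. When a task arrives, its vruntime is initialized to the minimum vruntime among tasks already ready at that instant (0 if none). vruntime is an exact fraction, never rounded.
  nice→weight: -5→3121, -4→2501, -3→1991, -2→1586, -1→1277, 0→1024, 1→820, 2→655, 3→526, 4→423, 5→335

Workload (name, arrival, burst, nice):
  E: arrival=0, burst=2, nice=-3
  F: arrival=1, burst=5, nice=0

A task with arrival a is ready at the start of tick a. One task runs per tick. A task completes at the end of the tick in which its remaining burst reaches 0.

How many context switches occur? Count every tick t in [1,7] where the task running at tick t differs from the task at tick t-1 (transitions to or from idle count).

context switches = 2

t=0: vr[E=0] → run E
t=1: vr[E=1024/1991 F=1024/1991] → run E
t=2: vr[F=1024/1991] → run F
t=3: vr[F=3015/1991] → run F
t=4: vr[F=5006/1991] → run F
t=5: vr[F=6997/1991] → run F
t=6: vr[F=8988/1991] → run F
t=7: (idle)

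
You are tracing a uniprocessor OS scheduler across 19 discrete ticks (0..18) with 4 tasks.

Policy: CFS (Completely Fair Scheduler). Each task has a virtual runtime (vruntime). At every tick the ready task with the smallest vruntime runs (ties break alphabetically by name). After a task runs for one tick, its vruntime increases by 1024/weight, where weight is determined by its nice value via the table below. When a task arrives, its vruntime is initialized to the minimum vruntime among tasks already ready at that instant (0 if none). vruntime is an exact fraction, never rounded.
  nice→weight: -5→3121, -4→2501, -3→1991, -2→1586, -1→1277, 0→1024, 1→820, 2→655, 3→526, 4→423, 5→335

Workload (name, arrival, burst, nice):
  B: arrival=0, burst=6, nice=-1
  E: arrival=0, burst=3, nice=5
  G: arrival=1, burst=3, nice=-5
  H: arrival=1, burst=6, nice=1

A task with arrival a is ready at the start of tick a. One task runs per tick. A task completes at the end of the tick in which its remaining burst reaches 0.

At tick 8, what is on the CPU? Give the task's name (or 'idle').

running at tick 8 = B

t=0: vr[B=0 E=0] → run B
t=1: vr[B=1024/1277 E=0 G=0 H=0] → run E
t=2: vr[B=1024/1277 E=1024/335 G=0 H=0] → run G
t=3: vr[B=1024/1277 E=1024/335 G=1024/3121 H=0] → run H
t=4: vr[B=1024/1277 E=1024/335 G=1024/3121 H=256/205] → run G
t=5: vr[B=1024/1277 E=1024/335 G=2048/3121 H=256/205] → run G
t=6: vr[B=1024/1277 E=1024/335 H=256/205] → run B
t=7: vr[B=2048/1277 E=1024/335 H=256/205] → run H
t=8: vr[B=2048/1277 E=1024/335 H=512/205] → run B
t=9: vr[B=3072/1277 E=1024/335 H=512/205] → run B
t=10: vr[B=4096/1277 E=1024/335 H=512/205] → run H
t=11: vr[B=4096/1277 E=1024/335 H=768/205] → run E
t=12: vr[B=4096/1277 E=2048/335 H=768/205] → run B
t=13: vr[B=5120/1277 E=2048/335 H=768/205] → run H
t=14: vr[B=5120/1277 E=2048/335 H=1024/205] → run B
t=15: vr[E=2048/335 H=1024/205] → run H
t=16: vr[E=2048/335 H=256/41] → run E
t=17: vr[H=256/41] → run H
t=18: (idle)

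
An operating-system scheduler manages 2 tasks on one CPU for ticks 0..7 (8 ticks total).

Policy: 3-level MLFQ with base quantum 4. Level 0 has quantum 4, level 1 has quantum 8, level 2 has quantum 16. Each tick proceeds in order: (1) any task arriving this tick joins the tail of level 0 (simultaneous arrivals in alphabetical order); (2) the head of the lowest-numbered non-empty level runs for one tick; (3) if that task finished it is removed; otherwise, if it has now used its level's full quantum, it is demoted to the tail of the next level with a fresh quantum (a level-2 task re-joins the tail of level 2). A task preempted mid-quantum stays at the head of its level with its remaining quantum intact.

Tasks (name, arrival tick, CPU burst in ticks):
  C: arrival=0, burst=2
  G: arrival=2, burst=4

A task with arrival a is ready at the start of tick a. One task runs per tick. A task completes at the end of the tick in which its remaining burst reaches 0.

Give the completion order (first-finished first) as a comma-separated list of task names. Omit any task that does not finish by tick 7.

completion order = C, G

t=0: L0/L1/L2 = C/-/- → run C
t=1: L0/L1/L2 = C/-/- → run C
t=2: L0/L1/L2 = G/-/- → run G
t=3: L0/L1/L2 = G/-/- → run G
t=4: L0/L1/L2 = G/-/- → run G
t=5: L0/L1/L2 = G/-/- → run G
t=6: (idle)
t=7: (idle)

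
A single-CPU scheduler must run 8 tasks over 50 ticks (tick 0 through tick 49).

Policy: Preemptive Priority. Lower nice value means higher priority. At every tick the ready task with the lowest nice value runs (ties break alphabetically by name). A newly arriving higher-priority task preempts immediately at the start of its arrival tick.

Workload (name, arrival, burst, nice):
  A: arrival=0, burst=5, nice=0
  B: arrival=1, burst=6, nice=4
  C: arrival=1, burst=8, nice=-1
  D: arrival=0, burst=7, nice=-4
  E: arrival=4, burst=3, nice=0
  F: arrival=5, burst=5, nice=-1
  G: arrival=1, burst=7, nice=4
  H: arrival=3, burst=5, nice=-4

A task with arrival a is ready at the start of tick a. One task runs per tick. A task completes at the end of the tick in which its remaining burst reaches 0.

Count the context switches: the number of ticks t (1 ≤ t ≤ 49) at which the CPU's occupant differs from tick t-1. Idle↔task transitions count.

context switches = 8

t=0: ready={A,D} → run D
t=1: ready={A,B,C,D,G} → run D
t=2: ready={A,B,C,D,G} → run D
t=3: ready={A,B,C,D,G,H} → run D
t=4: ready={A,B,C,D,E,G,H} → run D
t=5: ready={A,B,C,D,E,F,G,H} → run D
t=6: ready={A,B,C,D,E,F,G,H} → run D
t=7: ready={A,B,C,E,F,G,H} → run H
t=8: ready={A,B,C,E,F,G,H} → run H
t=9: ready={A,B,C,E,F,G,H} → run H
t=10: ready={A,B,C,E,F,G,H} → run H
t=11: ready={A,B,C,E,F,G,H} → run H
t=12: ready={A,B,C,E,F,G} → run C
t=13: ready={A,B,C,E,F,G} → run C
t=14: ready={A,B,C,E,F,G} → run C
t=15: ready={A,B,C,E,F,G} → run C
t=16: ready={A,B,C,E,F,G} → run C
t=17: ready={A,B,C,E,F,G} → run C
t=18: ready={A,B,C,E,F,G} → run C
t=19: ready={A,B,C,E,F,G} → run C
t=20: ready={A,B,E,F,G} → run F
t=21: ready={A,B,E,F,G} → run F
t=22: ready={A,B,E,F,G} → run F
t=23: ready={A,B,E,F,G} → run F
t=24: ready={A,B,E,F,G} → run F
t=25: ready={A,B,E,G} → run A
t=26: ready={A,B,E,G} → run A
t=27: ready={A,B,E,G} → run A
t=28: ready={A,B,E,G} → run A
t=29: ready={A,B,E,G} → run A
t=30: ready={B,E,G} → run E
t=31: ready={B,E,G} → run E
t=32: ready={B,E,G} → run E
t=33: ready={B,G} → run B
t=34: ready={B,G} → run B
t=35: ready={B,G} → run B
t=36: ready={B,G} → run B
t=37: ready={B,G} → run B
t=38: ready={B,G} → run B
t=39: ready={G} → run G
t=40: ready={G} → run G
t=41: ready={G} → run G
t=42: ready={G} → run G
t=43: ready={G} → run G
t=44: ready={G} → run G
t=45: ready={G} → run G
t=46: (idle)
t=47: (idle)
t=48: (idle)
t=49: (idle)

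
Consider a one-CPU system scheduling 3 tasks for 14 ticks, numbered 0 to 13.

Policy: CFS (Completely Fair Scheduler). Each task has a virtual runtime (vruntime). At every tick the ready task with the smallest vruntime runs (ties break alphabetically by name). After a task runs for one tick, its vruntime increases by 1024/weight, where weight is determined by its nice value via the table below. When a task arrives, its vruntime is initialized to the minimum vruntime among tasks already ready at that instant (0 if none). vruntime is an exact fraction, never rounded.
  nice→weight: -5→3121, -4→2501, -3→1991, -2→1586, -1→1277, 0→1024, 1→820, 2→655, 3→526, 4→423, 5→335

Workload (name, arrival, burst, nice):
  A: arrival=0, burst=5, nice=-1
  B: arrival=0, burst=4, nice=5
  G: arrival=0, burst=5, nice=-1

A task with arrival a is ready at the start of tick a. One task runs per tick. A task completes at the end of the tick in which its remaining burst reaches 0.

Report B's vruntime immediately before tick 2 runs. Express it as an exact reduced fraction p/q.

t=0: vr[A=0 B=0 G=0] → run A
t=1: vr[A=1024/1277 B=0 G=0] → run B
t=2: vr[A=1024/1277 B=1024/335 G=0] → run G
t=3: vr[A=1024/1277 B=1024/335 G=1024/1277] → run A
t=4: vr[A=2048/1277 B=1024/335 G=1024/1277] → run G
t=5: vr[A=2048/1277 B=1024/335 G=2048/1277] → run A
t=6: vr[A=3072/1277 B=1024/335 G=2048/1277] → run G
t=7: vr[A=3072/1277 B=1024/335 G=3072/1277] → run A
t=8: vr[A=4096/1277 B=1024/335 G=3072/1277] → run G
t=9: vr[A=4096/1277 B=1024/335 G=4096/1277] → run B
t=10: vr[A=4096/1277 B=2048/335 G=4096/1277] → run A
t=11: vr[B=2048/335 G=4096/1277] → run G
t=12: vr[B=2048/335] → run B
t=13: vr[B=3072/335] → run B

vruntime(B, start of tick 2) = 1024/335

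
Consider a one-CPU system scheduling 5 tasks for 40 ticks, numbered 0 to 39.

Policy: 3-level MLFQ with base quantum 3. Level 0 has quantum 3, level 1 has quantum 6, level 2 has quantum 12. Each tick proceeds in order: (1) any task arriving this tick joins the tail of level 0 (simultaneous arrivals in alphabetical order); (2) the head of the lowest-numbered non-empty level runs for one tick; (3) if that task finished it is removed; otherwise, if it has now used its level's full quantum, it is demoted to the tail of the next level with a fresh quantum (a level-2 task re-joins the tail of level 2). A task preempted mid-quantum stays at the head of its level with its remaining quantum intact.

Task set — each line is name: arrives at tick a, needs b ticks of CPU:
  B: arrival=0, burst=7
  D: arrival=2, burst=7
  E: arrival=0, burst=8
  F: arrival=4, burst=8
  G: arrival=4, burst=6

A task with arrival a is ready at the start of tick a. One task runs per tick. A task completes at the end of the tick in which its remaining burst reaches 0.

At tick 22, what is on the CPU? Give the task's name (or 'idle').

running at tick 22 = E

t=0: L0/L1/L2 = BE/-/- → run B
t=1: L0/L1/L2 = BE/-/- → run B
t=2: L0/L1/L2 = BED/-/- → run B
t=3: L0/L1/L2 = ED/B/- → run E
t=4: L0/L1/L2 = EDFG/B/- → run E
t=5: L0/L1/L2 = EDFG/B/- → run E
t=6: L0/L1/L2 = DFG/BE/- → run D
t=7: L0/L1/L2 = DFG/BE/- → run D
t=8: L0/L1/L2 = DFG/BE/- → run D
t=9: L0/L1/L2 = FG/BED/- → run F
t=10: L0/L1/L2 = FG/BED/- → run F
t=11: L0/L1/L2 = FG/BED/- → run F
t=12: L0/L1/L2 = G/BEDF/- → run G
t=13: L0/L1/L2 = G/BEDF/- → run G
t=14: L0/L1/L2 = G/BEDF/- → run G
t=15: L0/L1/L2 = -/BEDFG/- → run B
t=16: L0/L1/L2 = -/BEDFG/- → run B
t=17: L0/L1/L2 = -/BEDFG/- → run B
t=18: L0/L1/L2 = -/BEDFG/- → run B
t=19: L0/L1/L2 = -/EDFG/- → run E
t=20: L0/L1/L2 = -/EDFG/- → run E
t=21: L0/L1/L2 = -/EDFG/- → run E
t=22: L0/L1/L2 = -/EDFG/- → run E
t=23: L0/L1/L2 = -/EDFG/- → run E
t=24: L0/L1/L2 = -/DFG/- → run D
t=25: L0/L1/L2 = -/DFG/- → run D
t=26: L0/L1/L2 = -/DFG/- → run D
t=27: L0/L1/L2 = -/DFG/- → run D
t=28: L0/L1/L2 = -/FG/- → run F
t=29: L0/L1/L2 = -/FG/- → run F
t=30: L0/L1/L2 = -/FG/- → run F
t=31: L0/L1/L2 = -/FG/- → run F
t=32: L0/L1/L2 = -/FG/- → run F
t=33: L0/L1/L2 = -/G/- → run G
t=34: L0/L1/L2 = -/G/- → run G
t=35: L0/L1/L2 = -/G/- → run G
t=36: (idle)
t=37: (idle)
t=38: (idle)
t=39: (idle)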